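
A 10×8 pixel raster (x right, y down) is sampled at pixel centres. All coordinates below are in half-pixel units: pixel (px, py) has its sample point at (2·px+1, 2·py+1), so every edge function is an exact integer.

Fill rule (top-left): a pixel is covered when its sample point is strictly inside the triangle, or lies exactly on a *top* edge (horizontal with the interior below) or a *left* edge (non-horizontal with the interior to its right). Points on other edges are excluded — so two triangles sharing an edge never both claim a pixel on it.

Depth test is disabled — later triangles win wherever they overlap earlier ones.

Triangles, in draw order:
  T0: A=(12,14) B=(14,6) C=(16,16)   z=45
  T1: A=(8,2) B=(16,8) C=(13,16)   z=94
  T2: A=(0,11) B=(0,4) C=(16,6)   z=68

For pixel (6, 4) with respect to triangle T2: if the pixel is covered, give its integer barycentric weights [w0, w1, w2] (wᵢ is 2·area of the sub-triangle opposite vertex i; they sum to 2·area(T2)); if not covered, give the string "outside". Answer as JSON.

T0:
  2·area = 36
  edge (12, 14)→(14, 6): d=(2,-8) top-left  bias=+0
  edge (14, 6)→(16, 16): d=(2,10) right/bottom  bias=-1
  edge (16, 16)→(12, 14): d=(-4,-2) top-left  bias=+0
    (6,0)@(13, 1): e=[-18,0,54] → ·  [on edge]
    (6,5)@(13, 11): e=[2,20,14] → #
    (7,5)@(15, 11): e=[18,0,18] → ·  [on edge]
    (6,6)@(13, 13): e=[6,24,6] → #
    (7,6)@(15, 13): e=[22,4,10] → #
    (8,6)@(17, 13): e=[38,-16,14] → ·
    (6,7)@(13, 15): e=[10,28,-2] → ·
    (7,7)@(15, 15): e=[26,8,2] → #
    (8,7)@(17, 15): e=[42,-12,6] → ·
  covered (4 px):
    · · · · · · · · · ·
    · · · · · · · · · ·
    · · · · · · · · · ·
    · · · · · · · · · ·
    · · · · · · · · · ·
    · · · · · · # · · ·
    · · · · · · # # · ·
    · · · · · · · # · ·
T1:
  2·area = 82
  edge (8, 2)→(16, 8): d=(8,6) right/bottom  bias=-1
  edge (16, 8)→(13, 16): d=(-3,8) right/bottom  bias=-1
  edge (13, 16)→(8, 2): d=(-5,-14) top-left  bias=+0
    (4,1)@(9, 3): e=[2,71,9] → #
    (5,1)@(11, 3): e=[-10,55,37] → ·
    (4,2)@(9, 5): e=[18,65,-1] → ·
    (5,2)@(11, 5): e=[6,49,27] → #
    (6,2)@(13, 5): e=[-6,33,55] → ·
    (5,3)@(11, 7): e=[22,43,17] → #
    (6,3)@(13, 7): e=[10,27,45] → #
    (7,3)@(15, 7): e=[-2,11,73] → ·
    (5,4)@(11, 9): e=[38,37,7] → #
    (7,4)@(15, 9): e=[14,5,63] → #
    (8,4)@(17, 9): e=[2,-11,91] → ·
    (5,5)@(11, 11): e=[54,31,-3] → ·
  covered (10 px):
    · · · · · · · · · ·
    · · · · # · · · · ·
    · · · · · # · · · ·
    · · · · · # # · · ·
    · · · · · # # # · ·
    · · · · · · # · · ·
    · · · · · · # · · ·
    · · · · · · # · · ·
T2:
  2·area = 112
  edge (0, 11)→(0, 4): d=(0,-7) top-left  bias=+0
  edge (0, 4)→(16, 6): d=(16,2) right/bottom  bias=-1
  edge (16, 6)→(0, 11): d=(-16,5) right/bottom  bias=-1
    (0,2)@(1, 5): e=[7,14,91] → #
    (1,2)@(3, 5): e=[21,10,81] → #
    (2,2)@(5, 5): e=[35,6,71] → #
    (3,2)@(7, 5): e=[49,2,61] → #
    (4,2)@(9, 5): e=[63,-2,51] → ·
    (0,3)@(1, 7): e=[7,46,59] → #
    (4,3)@(9, 7): e=[63,30,19] → #
    (5,3)@(11, 7): e=[77,26,9] → #
    (6,3)@(13, 7): e=[91,22,-1] → ·
    (0,4)@(1, 9): e=[7,78,27] → #
    (3,4)@(7, 9): e=[49,66,-3] → ·
    (4,4)@(9, 9): e=[63,62,-13] → ·
  covered (13 px):
    · · · · · · · · · ·
    · · · · · · · · · ·
    # # # # · · · · · ·
    # # # # # # · · · ·
    # # # · · · · · · ·
    · · · · · · · · · ·
    · · · · · · · · · ·
    · · · · · · · · · ·

Result: "outside"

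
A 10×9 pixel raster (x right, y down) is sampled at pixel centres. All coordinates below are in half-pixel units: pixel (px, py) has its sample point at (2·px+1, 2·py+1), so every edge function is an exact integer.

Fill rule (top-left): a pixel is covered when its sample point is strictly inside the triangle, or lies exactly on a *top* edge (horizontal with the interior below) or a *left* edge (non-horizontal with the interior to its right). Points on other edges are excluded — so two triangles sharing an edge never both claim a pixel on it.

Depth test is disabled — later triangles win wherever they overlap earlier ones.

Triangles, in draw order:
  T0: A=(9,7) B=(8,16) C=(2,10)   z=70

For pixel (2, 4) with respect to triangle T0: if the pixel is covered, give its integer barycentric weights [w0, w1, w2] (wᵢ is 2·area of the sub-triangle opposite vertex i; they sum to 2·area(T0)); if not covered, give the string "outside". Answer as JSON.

T0:
  2·area = 60
  edge (9, 7)→(8, 16): d=(-1,9) right/bottom  bias=-1
  edge (8, 16)→(2, 10): d=(-6,-6) top-left  bias=+0
  edge (2, 10)→(9, 7): d=(7,-3) top-left  bias=+0
    (4,3)@(9, 7): e=[0,60,0] → .  [on edge]
    (0,4)@(1, 9): e=[70,0,-10] → .  [on edge]
    (2,4)@(5, 9): e=[34,24,2] → X
    (3,4)@(7, 9): e=[16,36,8] → X
    (4,4)@(9, 9): e=[-2,48,14] → .
    (1,5)@(3, 11): e=[50,0,10] → X  [on edge]
    (4,5)@(9, 11): e=[-4,36,28] → .
    (1,6)@(3, 13): e=[48,-12,24] → .
    (2,6)@(5, 13): e=[30,0,30] → X  [on edge]
    (4,6)@(9, 13): e=[-6,24,42] → .
    (2,7)@(5, 15): e=[28,-12,44] → .
    (3,7)@(7, 15): e=[10,0,50] → X  [on edge]
    (4,8)@(9, 17): e=[-10,0,70] → .  [on edge]
  covered (8 px):
    . . . . . . . . . .
    . . . . . . . . . .
    . . . . . . . . . .
    . . . . . . . . . .
    . . X X . . . . . .
    . X X X . . . . . .
    . . X X . . . . . .
    . . . X . . . . . .
    . . . . . . . . . .

Final: [24,2,34]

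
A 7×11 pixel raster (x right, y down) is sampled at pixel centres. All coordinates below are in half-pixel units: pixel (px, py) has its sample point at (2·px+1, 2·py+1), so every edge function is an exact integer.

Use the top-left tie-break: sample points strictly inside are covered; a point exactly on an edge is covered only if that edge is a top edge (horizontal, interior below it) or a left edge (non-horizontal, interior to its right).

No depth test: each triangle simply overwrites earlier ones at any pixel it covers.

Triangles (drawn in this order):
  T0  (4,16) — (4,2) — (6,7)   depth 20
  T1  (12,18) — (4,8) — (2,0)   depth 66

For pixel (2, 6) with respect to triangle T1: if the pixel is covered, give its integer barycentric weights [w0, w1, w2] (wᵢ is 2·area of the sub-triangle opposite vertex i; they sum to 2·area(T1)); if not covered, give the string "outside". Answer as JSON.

T0:
  2·area = 28
  edge (4, 16)→(4, 2): d=(0,-14) top-left  bias=+0
  edge (4, 2)→(6, 7): d=(2,5) right/bottom  bias=-1
  edge (6, 7)→(4, 16): d=(-2,9) right/bottom  bias=-1
    (2,2)@(5, 5): e=[14,1,13] → █
    (3,2)@(7, 5): e=[42,-9,-5] → ·
    (2,3)@(5, 7): e=[14,5,9] → █
    (3,3)@(7, 7): e=[42,-5,-9] → ·
    (2,4)@(5, 9): e=[14,9,5] → █
    (3,4)@(7, 9): e=[42,-1,-13] → ·
    (2,5)@(5, 11): e=[14,13,1] → █
    (3,5)@(7, 11): e=[42,3,-17] → ·
    (2,6)@(5, 13): e=[14,17,-3] → ·
  covered (4 px):
    · · · · · · ·
    · · · · · · ·
    · · █ · · · ·
    · · █ · · · ·
    · · █ · · · ·
    · · █ · · · ·
    · · · · · · ·
    · · · · · · ·
    · · · · · · ·
    · · · · · · ·
    · · · · · · ·
T1:
  2·area = 44
  edge (12, 18)→(4, 8): d=(-8,-10) top-left  bias=+0
  edge (4, 8)→(2, 0): d=(-2,-8) top-left  bias=+0
  edge (2, 0)→(12, 18): d=(10,18) right/bottom  bias=-1
    (1,1)@(3, 3): e=[30,2,12] → █
    (2,1)@(5, 3): e=[50,18,-24] → ·
    (1,2)@(3, 5): e=[14,-2,32] → ·
    (2,3)@(5, 7): e=[18,10,16] → █
    (3,3)@(7, 7): e=[38,26,-20] → ·
    (2,4)@(5, 9): e=[2,6,36] → █
    (3,4)@(7, 9): e=[22,22,0] → ·  [on edge]
    (2,5)@(5, 11): e=[-14,2,56] → ·
    (3,5)@(7, 11): e=[6,18,20] → █
    (4,5)@(9, 11): e=[26,34,-16] → ·
    (3,6)@(7, 13): e=[-10,14,40] → ·
    (4,6)@(9, 13): e=[10,30,4] → █
  covered (5 px):
    · · · · · · ·
    · █ · · · · ·
    · · · · · · ·
    · · █ · · · ·
    · · █ · · · ·
    · · · █ · · ·
    · · · · █ · ·
    · · · · · · ·
    · · · · · · ·
    · · · · · · ·
    · · · · · · ·

Result: "outside"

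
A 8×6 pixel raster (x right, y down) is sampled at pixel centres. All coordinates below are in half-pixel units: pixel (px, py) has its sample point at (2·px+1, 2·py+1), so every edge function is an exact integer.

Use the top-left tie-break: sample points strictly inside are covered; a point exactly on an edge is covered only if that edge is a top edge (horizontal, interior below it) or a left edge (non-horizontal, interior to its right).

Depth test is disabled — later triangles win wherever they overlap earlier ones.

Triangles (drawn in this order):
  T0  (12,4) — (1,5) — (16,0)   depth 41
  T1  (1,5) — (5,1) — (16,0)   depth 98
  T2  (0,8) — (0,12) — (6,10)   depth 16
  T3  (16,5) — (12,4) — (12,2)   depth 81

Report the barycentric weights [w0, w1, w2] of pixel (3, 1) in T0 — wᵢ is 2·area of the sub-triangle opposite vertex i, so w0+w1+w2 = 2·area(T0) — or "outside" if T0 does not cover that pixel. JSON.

T0:
  2·area = 40
  edge (12, 4)→(1, 5): d=(-11,1) right/bottom  bias=-1
  edge (1, 5)→(16, 0): d=(15,-5) top-left  bias=+0
  edge (16, 0)→(12, 4): d=(-4,4) right/bottom  bias=-1
    (6,0)@(13, 1): e=[32,0,8] → X  [on edge]
    (7,0)@(15, 1): e=[30,10,0] → .  [on edge]
    (3,1)@(7, 3): e=[16,0,24] → X  [on edge]
    (4,1)@(9, 3): e=[14,10,16] → X
    (5,1)@(11, 3): e=[12,20,8] → X
    (6,1)@(13, 3): e=[10,30,0] → .  [on edge]
    (0,2)@(1, 5): e=[0,0,40] → .  [on edge]
    (3,2)@(7, 5): e=[-6,30,16] → .
    (4,2)@(9, 5): e=[-8,40,8] → .
    (5,2)@(11, 5): e=[-10,50,0] → .  [on edge]
    (4,3)@(9, 7): e=[-30,70,0] → .  [on edge]
    (3,4)@(7, 9): e=[-50,90,0] → .  [on edge]
    (2,5)@(5, 11): e=[-70,110,0] → .  [on edge]
  covered (4 px):
    . . . . . . X .
    . . . X X X . .
    . . . . . . . .
    . . . . . . . .
    . . . . . . . .
    . . . . . . . .
T1:
  2·area = 40
  edge (1, 5)→(5, 1): d=(4,-4) top-left  bias=+0
  edge (5, 1)→(16, 0): d=(11,-1) top-left  bias=+0
  edge (16, 0)→(1, 5): d=(-15,5) right/bottom  bias=-1
    (2,0)@(5, 1): e=[0,0,40] → X  [on edge]
    (3,0)@(7, 1): e=[8,2,30] → X
    (4,0)@(9, 1): e=[16,4,20] → X
    (5,0)@(11, 1): e=[24,6,10] → X
    (6,0)@(13, 1): e=[32,8,0] → .  [on edge]
    (1,1)@(3, 3): e=[0,20,20] → X  [on edge]
    (3,1)@(7, 3): e=[16,24,0] → .  [on edge]
    (4,1)@(9, 3): e=[24,26,-10] → .
    (5,1)@(11, 3): e=[32,28,-20] → .
    (0,2)@(1, 5): e=[0,40,0] → .  [on edge]
    (1,2)@(3, 5): e=[8,42,-10] → .
    (2,2)@(5, 5): e=[16,44,-20] → .
  covered (6 px):
    . . X X X X . .
    . X X . . . . .
    . . . . . . . .
    . . . . . . . .
    . . . . . . . .
    . . . . . . . .
T2:
  2·area = 24  (B↔C swapped to make it positive)
  edge (0, 8)→(6, 10): d=(6,2) right/bottom  bias=-1
  edge (6, 10)→(0, 12): d=(-6,2) right/bottom  bias=-1
  edge (0, 12)→(0, 8): d=(0,-4) top-left  bias=+0
    (7,3)@(15, 7): e=[-36,0,60] → .  [on edge]
    (0,4)@(1, 9): e=[4,16,4] → X
    (1,4)@(3, 9): e=[0,12,12] → .  [on edge]
    (4,4)@(9, 9): e=[-12,0,36] → .  [on edge]
    (0,5)@(1, 11): e=[16,4,4] → X
    (1,5)@(3, 11): e=[12,0,12] → .  [on edge]
    (4,5)@(9, 11): e=[0,-12,36] → .  [on edge]
  covered (2 px):
    . . . . . . . .
    . . . . . . . .
    . . . . . . . .
    . . . . . . . .
    X . . . . . . .
    X . . . . . . .
T3:
  2·area = 8
  edge (16, 5)→(12, 4): d=(-4,-1) top-left  bias=+0
  edge (12, 4)→(12, 2): d=(0,-2) top-left  bias=+0
  edge (12, 2)→(16, 5): d=(4,3) right/bottom  bias=-1
    (6,1)@(13, 3): e=[5,2,1] → X
    (7,1)@(15, 3): e=[7,6,-5] → .
    (6,2)@(13, 5): e=[-3,2,9] → .
  covered (1 px):
    . . . . . . . .
    . . . . . . X .
    . . . . . . . .
    . . . . . . . .
    . . . . . . . .
    . . . . . . . .

Final: [0,24,16]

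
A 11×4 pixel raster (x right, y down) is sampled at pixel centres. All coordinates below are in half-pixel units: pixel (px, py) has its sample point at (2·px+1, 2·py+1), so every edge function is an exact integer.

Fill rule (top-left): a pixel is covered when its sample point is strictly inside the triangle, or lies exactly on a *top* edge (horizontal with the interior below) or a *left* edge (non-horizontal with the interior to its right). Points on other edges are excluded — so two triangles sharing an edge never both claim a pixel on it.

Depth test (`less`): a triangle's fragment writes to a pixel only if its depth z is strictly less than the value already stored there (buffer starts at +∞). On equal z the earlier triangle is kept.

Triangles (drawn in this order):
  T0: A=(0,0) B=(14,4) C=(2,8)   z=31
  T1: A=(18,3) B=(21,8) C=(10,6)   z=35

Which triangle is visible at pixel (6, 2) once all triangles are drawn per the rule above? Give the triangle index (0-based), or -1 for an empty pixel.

T0:
  2·area = 104
  edge (0, 0)→(14, 4): d=(14,4) right/bottom  bias=-1
  edge (14, 4)→(2, 8): d=(-12,4) right/bottom  bias=-1
  edge (2, 8)→(0, 0): d=(-2,-8) top-left  bias=+0
    (0,0)@(1, 1): e=[10,88,6] → X
    (1,0)@(3, 1): e=[2,80,22] → X
    (2,0)@(5, 1): e=[-6,72,38] → .
    (0,1)@(1, 3): e=[38,64,2] → X
    (2,1)@(5, 3): e=[22,48,34] → X
    (3,1)@(7, 3): e=[14,40,50] → X
    (4,1)@(9, 3): e=[6,32,66] → X
    (5,1)@(11, 3): e=[-2,24,82] → .
    (8,1)@(17, 3): e=[-26,0,130] → .  [on edge]
    (0,2)@(1, 5): e=[66,40,-2] → .
    (1,2)@(3, 5): e=[58,32,14] → X
    (5,2)@(11, 5): e=[26,0,78] → .  [on edge]
    (2,3)@(5, 7): e=[78,0,26] → .  [on edge]
  covered (12 px):
    X X . . . . . . . . .
    X X X X X . . . . . .
    . X X X X . . . . . .
    . X . . . . . . . . .
T1:
  2·area = 49
  edge (18, 3)→(21, 8): d=(3,5) right/bottom  bias=-1
  edge (21, 8)→(10, 6): d=(-11,-2) top-left  bias=+0
  edge (10, 6)→(18, 3): d=(8,-3) top-left  bias=+0
    (6,2)@(13, 5): e=[31,17,1] → X
    (7,2)@(15, 5): e=[21,21,7] → X
    (8,2)@(17, 5): e=[11,25,13] → X
    (9,2)@(19, 5): e=[1,29,19] → X
    (10,2)@(21, 5): e=[-9,33,25] → .
    (6,3)@(13, 7): e=[37,-5,17] → .
    (7,3)@(15, 7): e=[27,-1,23] → .
    (8,3)@(17, 7): e=[17,3,29] → X
    (10,3)@(21, 7): e=[-3,11,41] → .
  covered (6 px):
    . . . . . . . . . . .
    . . . . . . . . . . .
    . . . . . . X X X X .
    . . . . . . . . X X .

Z-buffer (winner per pixel, '.' = empty):
  0 0 . . . . . . . . .
  0 0 0 0 0 . . . . . .
  . 0 0 0 0 . 1 1 1 1 .
  . 0 . . . . . . 1 1 .

Result: 1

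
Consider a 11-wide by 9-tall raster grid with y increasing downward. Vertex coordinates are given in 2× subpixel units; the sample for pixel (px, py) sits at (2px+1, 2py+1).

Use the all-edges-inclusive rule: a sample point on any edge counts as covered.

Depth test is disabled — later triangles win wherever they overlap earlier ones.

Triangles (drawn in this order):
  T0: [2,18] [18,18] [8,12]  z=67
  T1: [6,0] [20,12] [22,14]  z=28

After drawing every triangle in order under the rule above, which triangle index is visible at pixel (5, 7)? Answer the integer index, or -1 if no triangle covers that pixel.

T0:
  2·area = 96  (B↔C swapped to make it positive)
  edge (2, 18)→(8, 12): d=(6,-6) inclusive
  edge (8, 12)→(18, 18): d=(10,6) inclusive
  edge (18, 18)→(2, 18): d=(-16,0) inclusive
    (9,0)@(19, 1): e=[0,-176,272] → ·  [on edge]
    (8,1)@(17, 3): e=[0,-144,240] → ·  [on edge]
    (7,2)@(15, 5): e=[0,-112,208] → ·  [on edge]
    (6,3)@(13, 7): e=[0,-80,176] → ·  [on edge]
    (1,4)@(3, 9): e=[-48,0,144] → ·  [on edge]
    (5,4)@(11, 9): e=[0,-48,144] → ·  [on edge]
    (4,5)@(9, 11): e=[0,-16,112] → ·  [on edge]
    (3,6)@(7, 13): e=[0,16,80] → #  [on edge]
    (4,6)@(9, 13): e=[12,4,80] → #
    (5,6)@(11, 13): e=[24,-8,80] → ·
    (2,7)@(5, 15): e=[0,48,48] → #  [on edge]
    (5,7)@(11, 15): e=[36,12,48] → #
    (6,7)@(13, 15): e=[48,0,48] → #  [on edge]
    (1,8)@(3, 17): e=[0,80,16] → #  [on edge]
  covered (14 px):
    · · · · · · · · · · ·
    · · · · · · · · · · ·
    · · · · · · · · · · ·
    · · · · · · · · · · ·
    · · · · · · · · · · ·
    · · · · · · · · · · ·
    · · · # # · · · · · ·
    · · # # # # # · · · ·
    · # # # # # # # · · ·
T1:
  2·area = 4
  edge (6, 0)→(20, 12): d=(14,12) inclusive
  edge (20, 12)→(22, 14): d=(2,2) inclusive
  edge (22, 14)→(6, 0): d=(-16,-14) inclusive
    (4,0)@(9, 1): e=[-22,0,26] → ·  [on edge]
    (5,1)@(11, 3): e=[-18,0,22] → ·  [on edge]
    (6,2)@(13, 5): e=[-14,0,18] → ·  [on edge]
    (7,3)@(15, 7): e=[-10,0,14] → ·  [on edge]
    (8,4)@(17, 9): e=[-6,0,10] → ·  [on edge]
    (9,5)@(19, 11): e=[-2,0,6] → ·  [on edge]
    (10,6)@(21, 13): e=[2,0,2] → #  [on edge]
    (10,7)@(21, 15): e=[30,4,-30] → ·
  covered (1 px):
    · · · · · · · · · · ·
    · · · · · · · · · · ·
    · · · · · · · · · · ·
    · · · · · · · · · · ·
    · · · · · · · · · · ·
    · · · · · · · · · · ·
    · · · · · · · · · · #
    · · · · · · · · · · ·
    · · · · · · · · · · ·

Z-buffer (winner per pixel, '.' = empty):
  . . . . . . . . . . .
  . . . . . . . . . . .
  . . . . . . . . . . .
  . . . . . . . . . . .
  . . . . . . . . . . .
  . . . . . . . . . . .
  . . . 0 0 . . . . . 1
  . . 0 0 0 0 0 . . . .
  . 0 0 0 0 0 0 0 . . .

Result: 0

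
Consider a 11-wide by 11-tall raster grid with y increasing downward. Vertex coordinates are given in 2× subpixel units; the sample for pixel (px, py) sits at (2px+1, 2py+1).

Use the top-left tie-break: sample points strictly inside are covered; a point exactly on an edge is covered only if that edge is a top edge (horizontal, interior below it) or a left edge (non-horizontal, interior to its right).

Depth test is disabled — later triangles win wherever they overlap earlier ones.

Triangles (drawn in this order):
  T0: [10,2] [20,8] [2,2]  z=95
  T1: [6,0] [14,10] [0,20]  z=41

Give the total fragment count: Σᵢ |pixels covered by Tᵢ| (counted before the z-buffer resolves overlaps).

T0:
  2·area = 48
  edge (10, 2)→(20, 8): d=(10,6) right/bottom  bias=-1
  edge (20, 8)→(2, 2): d=(-18,-6) top-left  bias=+0
  edge (2, 2)→(10, 2): d=(8,0) top-left  bias=+0
    (2,1)@(5, 3): e=[40,0,8] → X  [on edge]
    (3,1)@(7, 3): e=[28,12,8] → X
    (4,1)@(9, 3): e=[16,24,8] → X
    (5,1)@(11, 3): e=[4,36,8] → X
    (6,1)@(13, 3): e=[-8,48,8] → .
    (2,2)@(5, 5): e=[60,-36,24] → .
    (3,2)@(7, 5): e=[48,-24,24] → .
    (4,2)@(9, 5): e=[36,-12,24] → .
    (5,2)@(11, 5): e=[24,0,24] → X  [on edge]
    (6,2)@(13, 5): e=[12,12,24] → X
    (7,2)@(15, 5): e=[0,24,24] → .  [on edge]
    (5,3)@(11, 7): e=[44,-36,40] → .
    (8,3)@(17, 7): e=[8,0,40] → X  [on edge]
  covered (7 px):
    . . . . . . . . . . .
    . . X X X X . . . . .
    . . . . . X X . . . .
    . . . . . . . . X . .
    . . . . . . . . . . .
    . . . . . . . . . . .
    . . . . . . . . . . .
    . . . . . . . . . . .
    . . . . . . . . . . .
    . . . . . . . . . . .
    . . . . . . . . . . .
T1:
  2·area = 220
  edge (6, 0)→(14, 10): d=(8,10) right/bottom  bias=-1
  edge (14, 10)→(0, 20): d=(-14,10) right/bottom  bias=-1
  edge (0, 20)→(6, 0): d=(6,-20) top-left  bias=+0
    (3,1)@(7, 3): e=[14,168,38] → X
    (4,1)@(9, 3): e=[-6,148,78] → .
    (2,2)@(5, 5): e=[50,160,10] → X
    (4,2)@(9, 5): e=[10,120,90] → X
    (5,2)@(11, 5): e=[-10,100,130] → .
    (10,2)@(21, 5): e=[-110,0,330] → .  [on edge]
    (2,3)@(5, 7): e=[66,132,22] → X
    (5,3)@(11, 7): e=[6,72,142] → X
    (6,3)@(13, 7): e=[-14,52,182] → .
    (2,4)@(5, 9): e=[82,104,34] → X
    (6,4)@(13, 9): e=[2,24,194] → X
    (7,4)@(15, 9): e=[-18,4,234] → .
    (3,7)@(7, 15): e=[110,0,110] → .  [on edge]
  covered (27 px):
    . . . . . . . . . . .
    . . . X . . . . . . .
    . . X X X . . . . . .
    . . X X X X . . . . .
    . . X X X X X . . . .
    . X X X X X . . . . .
    . X X X X . . . . . .
    . X X . . . . . . . .
    X X . . . . . . . . .
    X . . . . . . . . . .
    . . . . . . . . . . .

Final: 34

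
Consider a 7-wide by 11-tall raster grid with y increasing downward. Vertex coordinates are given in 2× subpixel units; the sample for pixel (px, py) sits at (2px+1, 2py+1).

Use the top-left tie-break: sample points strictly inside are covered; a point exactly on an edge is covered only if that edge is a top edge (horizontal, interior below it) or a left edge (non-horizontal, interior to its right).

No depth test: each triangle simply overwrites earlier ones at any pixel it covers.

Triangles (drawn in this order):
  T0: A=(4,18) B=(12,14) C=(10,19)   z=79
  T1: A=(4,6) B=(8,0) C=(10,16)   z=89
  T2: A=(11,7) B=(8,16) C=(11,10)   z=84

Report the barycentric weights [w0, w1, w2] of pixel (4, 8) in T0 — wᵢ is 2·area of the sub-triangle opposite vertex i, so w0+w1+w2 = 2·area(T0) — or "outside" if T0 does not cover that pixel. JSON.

T0:
  2·area = 32
  edge (4, 18)→(12, 14): d=(8,-4) top-left  bias=+0
  edge (12, 14)→(10, 19): d=(-2,5) right/bottom  bias=-1
  edge (10, 19)→(4, 18): d=(-6,-1) top-left  bias=+0
    (5,7)@(11, 15): e=[4,3,25] → █
    (6,7)@(13, 15): e=[12,-7,27] → ·
    (3,8)@(7, 17): e=[4,19,9] → █
    (4,8)@(9, 17): e=[12,9,11] → █
    (5,8)@(11, 17): e=[20,-1,13] → ·
    (3,9)@(7, 19): e=[20,15,-3] → ·
    (4,9)@(9, 19): e=[28,5,-1] → ·
  covered (3 px):
    · · · · · · ·
    · · · · · · ·
    · · · · · · ·
    · · · · · · ·
    · · · · · · ·
    · · · · · · ·
    · · · · · · ·
    · · · · · █ ·
    · · · █ █ · ·
    · · · · · · ·
    · · · · · · ·
T1:
  2·area = 76
  edge (4, 6)→(8, 0): d=(4,-6) top-left  bias=+0
  edge (8, 0)→(10, 16): d=(2,16) right/bottom  bias=-1
  edge (10, 16)→(4, 6): d=(-6,-10) top-left  bias=+0
    (0,0)@(1, 1): e=[-38,114,0] → ·  [on edge]
    (3,1)@(7, 3): e=[6,22,48] → █
    (4,1)@(9, 3): e=[18,-10,68] → ·
    (2,2)@(5, 5): e=[2,58,16] → █
    (4,2)@(9, 5): e=[26,-6,56] → ·
    (2,3)@(5, 7): e=[10,62,4] → █
    (4,3)@(9, 7): e=[34,-2,44] → ·
    (2,4)@(5, 9): e=[18,66,-8] → ·
    (3,4)@(7, 9): e=[30,34,12] → █
    (4,4)@(9, 9): e=[42,2,32] → █
    (5,4)@(11, 9): e=[54,-30,52] → ·
    (3,5)@(7, 11): e=[38,38,0] → █  [on edge]
    (6,10)@(13, 21): e=[114,-38,0] → ·  [on edge]
  covered (10 px):
    · · · · · · ·
    · · · █ · · ·
    · · █ █ · · ·
    · · █ █ · · ·
    · · · █ █ · ·
    · · · █ █ · ·
    · · · · █ · ·
    · · · · · · ·
    · · · · · · ·
    · · · · · · ·
    · · · · · · ·
T2:
  2·area = 9  (B↔C swapped to make it positive)
  edge (11, 7)→(11, 10): d=(0,3) right/bottom  bias=-1
  edge (11, 10)→(8, 16): d=(-3,6) right/bottom  bias=-1
  edge (8, 16)→(11, 7): d=(3,-9) top-left  bias=+0
    (5,0)@(11, 1): e=[0,27,-18] → ·  [on edge]
    (6,0)@(13, 1): e=[-6,15,0] → ·  [on edge]
    (5,1)@(11, 3): e=[0,21,-12] → ·  [on edge]
    (5,2)@(11, 5): e=[0,15,-6] → ·  [on edge]
    (5,3)@(11, 7): e=[0,9,0] → ·  [on edge]
    (5,4)@(11, 9): e=[0,3,6] → ·  [on edge]
    (5,5)@(11, 11): e=[0,-3,12] → ·  [on edge]
    (4,6)@(9, 13): e=[6,3,0] → █  [on edge]
    (5,6)@(11, 13): e=[0,-9,18] → ·  [on edge]
    (4,7)@(9, 15): e=[6,-3,6] → ·
    (5,7)@(11, 15): e=[0,-15,24] → ·  [on edge]
    (5,8)@(11, 17): e=[0,-21,30] → ·  [on edge]
    (3,9)@(7, 19): e=[12,-3,0] → ·  [on edge]
    (5,9)@(11, 19): e=[0,-27,36] → ·  [on edge]
    (5,10)@(11, 21): e=[0,-33,42] → ·  [on edge]
  covered (1 px):
    · · · · · · ·
    · · · · · · ·
    · · · · · · ·
    · · · · · · ·
    · · · · · · ·
    · · · · · · ·
    · · · · █ · ·
    · · · · · · ·
    · · · · · · ·
    · · · · · · ·
    · · · · · · ·

Final: [9,11,12]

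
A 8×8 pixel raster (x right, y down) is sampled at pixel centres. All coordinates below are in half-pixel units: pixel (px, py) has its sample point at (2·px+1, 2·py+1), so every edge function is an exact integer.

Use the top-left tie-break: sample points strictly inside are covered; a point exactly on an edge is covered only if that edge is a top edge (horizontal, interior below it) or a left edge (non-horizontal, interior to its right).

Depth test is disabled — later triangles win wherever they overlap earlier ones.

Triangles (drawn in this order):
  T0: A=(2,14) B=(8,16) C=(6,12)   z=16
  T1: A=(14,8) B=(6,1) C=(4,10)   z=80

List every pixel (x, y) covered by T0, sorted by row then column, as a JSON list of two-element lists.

T0:
  2·area = 20  (B↔C swapped to make it positive)
  edge (2, 14)→(6, 12): d=(4,-2) top-left  bias=+0
  edge (6, 12)→(8, 16): d=(2,4) right/bottom  bias=-1
  edge (8, 16)→(2, 14): d=(-6,-2) top-left  bias=+0
    (2,6)@(5, 13): e=[2,6,12] → #
    (3,6)@(7, 13): e=[6,-2,16] → ·
    (2,7)@(5, 15): e=[10,10,0] → #  [on edge]
    (3,7)@(7, 15): e=[14,2,4] → #
    (4,7)@(9, 15): e=[18,-6,8] → ·
  covered (3 px):
    · · · · · · · ·
    · · · · · · · ·
    · · · · · · · ·
    · · · · · · · ·
    · · · · · · · ·
    · · · · · · · ·
    · · # · · · · ·
    · · # # · · · ·
T1:
  2·area = 86  (B↔C swapped to make it positive)
  edge (14, 8)→(4, 10): d=(-10,2) right/bottom  bias=-1
  edge (4, 10)→(6, 1): d=(2,-9) top-left  bias=+0
  edge (6, 1)→(14, 8): d=(8,7) right/bottom  bias=-1
    (3,1)@(7, 3): e=[64,13,9] → #
    (4,1)@(9, 3): e=[60,31,-5] → ·
    (3,2)@(7, 5): e=[44,17,25] → #
    (4,2)@(9, 5): e=[40,35,11] → #
    (5,2)@(11, 5): e=[36,53,-3] → ·
    (2,3)@(5, 7): e=[28,3,55] → #
    (5,3)@(11, 7): e=[16,57,13] → #
    (6,3)@(13, 7): e=[12,75,-1] → ·
    (2,4)@(5, 9): e=[8,7,71] → #
    (4,4)@(9, 9): e=[0,43,43] → ·  [on edge]
    (5,4)@(11, 9): e=[-4,61,29] → ·
    (2,5)@(5, 11): e=[-12,11,87] → ·
  covered (9 px):
    · · · · · · · ·
    · · · # · · · ·
    · · · # # · · ·
    · · # # # # · ·
    · · # # · · · ·
    · · · · · · · ·
    · · · · · · · ·
    · · · · · · · ·

Result: [[2,6],[2,7],[3,7]]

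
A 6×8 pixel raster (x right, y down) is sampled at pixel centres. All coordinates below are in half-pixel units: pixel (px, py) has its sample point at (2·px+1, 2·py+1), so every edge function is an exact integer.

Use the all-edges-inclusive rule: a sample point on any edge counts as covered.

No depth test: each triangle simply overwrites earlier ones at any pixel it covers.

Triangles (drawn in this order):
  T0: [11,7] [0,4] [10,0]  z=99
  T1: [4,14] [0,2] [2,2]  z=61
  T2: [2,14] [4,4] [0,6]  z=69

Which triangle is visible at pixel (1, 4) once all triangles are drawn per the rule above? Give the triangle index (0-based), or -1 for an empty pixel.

T0:
  2·area = 74
  edge (11, 7)→(0, 4): d=(-11,-3) inclusive
  edge (0, 4)→(10, 0): d=(10,-4) inclusive
  edge (10, 0)→(11, 7): d=(1,7) inclusive
    (4,0)@(9, 1): e=[60,6,8] → #
    (5,0)@(11, 1): e=[66,14,-6] → ·
    (1,1)@(3, 3): e=[20,2,52] → #
    (2,1)@(5, 3): e=[26,10,38] → #
    (3,1)@(7, 3): e=[32,18,24] → #
    (5,1)@(11, 3): e=[44,34,-4] → ·
    (1,2)@(3, 5): e=[-2,22,54] → ·
    (2,2)@(5, 5): e=[4,30,40] → #
    (5,2)@(11, 5): e=[22,54,-2] → ·
    (2,3)@(5, 7): e=[-18,50,42] → ·
    (3,3)@(7, 7): e=[-12,58,28] → ·
    (4,3)@(9, 7): e=[-6,66,14] → ·
    (5,3)@(11, 7): e=[0,74,0] → #  [on edge]
  covered (9 px):
    · · · · # ·
    · # # # # ·
    · · # # # ·
    · · · · · #
    · · · · · ·
    · · · · · ·
    · · · · · ·
    · · · · · ·
T1:
  2·area = 24
  edge (4, 14)→(0, 2): d=(-4,-12) inclusive
  edge (0, 2)→(2, 2): d=(2,0) inclusive
  edge (2, 2)→(4, 14): d=(2,12) inclusive
    (0,1)@(1, 3): e=[8,2,14] → #
    (1,1)@(3, 3): e=[32,2,-10] → ·
    (0,2)@(1, 5): e=[0,6,18] → #  [on edge]
    (1,2)@(3, 5): e=[24,6,-6] → ·
    (0,3)@(1, 7): e=[-8,10,22] → ·
    (1,4)@(3, 9): e=[8,14,2] → #
    (2,4)@(5, 9): e=[32,14,-22] → ·
    (1,5)@(3, 11): e=[0,18,6] → #  [on edge]
    (2,5)@(5, 11): e=[24,18,-18] → ·
    (1,6)@(3, 13): e=[-8,22,10] → ·
  covered (4 px):
    · · · · · ·
    # · · · · ·
    # · · · · ·
    · · · · · ·
    · # · · · ·
    · # · · · ·
    · · · · · ·
    · · · · · ·
T2:
  2·area = 36  (B↔C swapped to make it positive)
  edge (2, 14)→(0, 6): d=(-2,-8) inclusive
  edge (0, 6)→(4, 4): d=(4,-2) inclusive
  edge (4, 4)→(2, 14): d=(-2,10) inclusive
    (1,2)@(3, 5): e=[26,2,8] → #
    (2,2)@(5, 5): e=[42,6,-12] → ·
    (0,3)@(1, 7): e=[6,6,24] → #
    (2,3)@(5, 7): e=[38,14,-16] → ·
    (0,4)@(1, 9): e=[2,14,20] → #
    (1,4)@(3, 9): e=[18,18,0] → #  [on edge]
    (2,4)@(5, 9): e=[34,22,-20] → ·
    (0,5)@(1, 11): e=[-2,22,16] → ·
    (1,5)@(3, 11): e=[14,26,-4] → ·
  covered (5 px):
    · · · · · ·
    · · · · · ·
    · # · · · ·
    # # · · · ·
    # # · · · ·
    · · · · · ·
    · · · · · ·
    · · · · · ·

Z-buffer (winner per pixel, '.' = empty):
  . . . . 0 .
  1 0 0 0 0 .
  1 2 0 0 0 .
  2 2 . . . 0
  2 2 . . . .
  . 1 . . . .
  . . . . . .
  . . . . . .

Result: 2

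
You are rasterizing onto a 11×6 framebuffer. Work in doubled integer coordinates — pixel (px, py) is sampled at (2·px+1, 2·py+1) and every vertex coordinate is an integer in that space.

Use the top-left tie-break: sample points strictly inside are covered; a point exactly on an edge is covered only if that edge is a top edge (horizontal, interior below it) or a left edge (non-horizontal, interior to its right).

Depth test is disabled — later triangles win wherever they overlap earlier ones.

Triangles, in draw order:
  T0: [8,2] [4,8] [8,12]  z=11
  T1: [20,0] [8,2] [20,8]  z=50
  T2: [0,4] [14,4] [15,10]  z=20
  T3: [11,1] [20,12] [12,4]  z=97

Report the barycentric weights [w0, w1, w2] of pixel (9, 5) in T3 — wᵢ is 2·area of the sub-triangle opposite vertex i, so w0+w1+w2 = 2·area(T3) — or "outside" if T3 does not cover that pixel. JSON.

T0:
  2·area = 40  (B↔C swapped to make it positive)
  edge (8, 2)→(8, 12): d=(0,10) right/bottom  bias=-1
  edge (8, 12)→(4, 8): d=(-4,-4) top-left  bias=+0
  edge (4, 8)→(8, 2): d=(4,-6) top-left  bias=+0
    (0,2)@(1, 5): e=[70,0,-30] → ·  [on edge]
    (3,2)@(7, 5): e=[10,24,6] → █
    (4,2)@(9, 5): e=[-10,32,18] → ·
    (1,3)@(3, 7): e=[50,0,-10] → ·  [on edge]
    (2,3)@(5, 7): e=[30,8,2] → █
    (4,3)@(9, 7): e=[-10,24,26] → ·
    (2,4)@(5, 9): e=[30,0,10] → █  [on edge]
    (4,4)@(9, 9): e=[-10,16,34] → ·
    (2,5)@(5, 11): e=[30,-8,18] → ·
    (3,5)@(7, 11): e=[10,0,30] → █  [on edge]
    (4,5)@(9, 11): e=[-10,8,42] → ·
  covered (6 px):
    · · · · · · · · · · ·
    · · · · · · · · · · ·
    · · · █ · · · · · · ·
    · · █ █ · · · · · · ·
    · · █ █ · · · · · · ·
    · · · █ · · · · · · ·
T1:
  2·area = 96  (B↔C swapped to make it positive)
  edge (20, 0)→(20, 8): d=(0,8) right/bottom  bias=-1
  edge (20, 8)→(8, 2): d=(-12,-6) top-left  bias=+0
  edge (8, 2)→(20, 0): d=(12,-2) top-left  bias=+0
    (7,0)@(15, 1): e=[40,54,2] → █
    (8,0)@(17, 1): e=[24,66,6] → █
    (9,0)@(19, 1): e=[8,78,10] → █
    (10,0)@(21, 1): e=[-8,90,14] → ·
    (5,1)@(11, 3): e=[72,6,18] → █
    (6,1)@(13, 3): e=[56,18,22] → █
    (10,1)@(21, 3): e=[-8,66,38] → ·
    (5,2)@(11, 5): e=[72,-18,42] → ·
    (6,2)@(13, 5): e=[56,-6,46] → ·
    (7,2)@(15, 5): e=[40,6,50] → █
    (10,2)@(21, 5): e=[-8,42,62] → ·
    (7,3)@(15, 7): e=[40,-18,74] → ·
  covered (12 px):
    · · · · · · · █ █ █ ·
    · · · · · █ █ █ █ █ ·
    · · · · · · · █ █ █ ·
    · · · · · · · · · █ ·
    · · · · · · · · · · ·
    · · · · · · · · · · ·
T2:
  2·area = 84
  edge (0, 4)→(14, 4): d=(14,0) top-left  bias=+0
  edge (14, 4)→(15, 10): d=(1,6) right/bottom  bias=-1
  edge (15, 10)→(0, 4): d=(-15,-6) top-left  bias=+0
    (1,2)@(3, 5): e=[14,67,3] → █
    (2,2)@(5, 5): e=[14,55,15] → █
    (3,2)@(7, 5): e=[14,43,27] → █
    (4,2)@(9, 5): e=[14,31,39] → █
    (5,2)@(11, 5): e=[14,19,51] → █
    (6,2)@(13, 5): e=[14,7,63] → █
    (7,2)@(15, 5): e=[14,-5,75] → ·
    (1,3)@(3, 7): e=[42,69,-27] → ·
    (2,3)@(5, 7): e=[42,57,-15] → ·
    (3,3)@(7, 7): e=[42,45,-3] → ·
    (4,3)@(9, 7): e=[42,33,9] → █
    (7,3)@(15, 7): e=[42,-3,45] → ·
  covered (10 px):
    · · · · · · · · · · ·
    · · · · · · · · · · ·
    · █ █ █ █ █ █ · · · ·
    · · · · █ █ █ · · · ·
    · · · · · · █ · · · ·
    · · · · · · · · · · ·
T3:
  2·area = 16
  edge (11, 1)→(20, 12): d=(9,11) right/bottom  bias=-1
  edge (20, 12)→(12, 4): d=(-8,-8) top-left  bias=+0
  edge (12, 4)→(11, 1): d=(-1,-3) top-left  bias=+0
    (4,0)@(9, 1): e=[22,0,-6] → ·  [on edge]
    (5,0)@(11, 1): e=[0,16,0] → ·  [on edge]
    (5,1)@(11, 3): e=[18,0,-2] → ·  [on edge]
    (6,2)@(13, 5): e=[14,0,2] → █  [on edge]
    (7,2)@(15, 5): e=[-8,16,8] → ·
    (6,3)@(13, 7): e=[32,-16,0] → ·  [on edge]
    (7,3)@(15, 7): e=[10,0,6] → █  [on edge]
    (8,3)@(17, 7): e=[-12,16,12] → ·
    (7,4)@(15, 9): e=[28,-16,4] → ·
    (8,4)@(17, 9): e=[6,0,10] → █  [on edge]
    (9,4)@(19, 9): e=[-16,16,16] → ·
    (8,5)@(17, 11): e=[24,-16,8] → ·
    (9,5)@(19, 11): e=[2,0,14] → █  [on edge]
  covered (4 px):
    · · · · · · · · · · ·
    · · · · · · · · · · ·
    · · · · · · █ · · · ·
    · · · · · · · █ · · ·
    · · · · · · · · █ · ·
    · · · · · · · · · █ ·

Result: [0,14,2]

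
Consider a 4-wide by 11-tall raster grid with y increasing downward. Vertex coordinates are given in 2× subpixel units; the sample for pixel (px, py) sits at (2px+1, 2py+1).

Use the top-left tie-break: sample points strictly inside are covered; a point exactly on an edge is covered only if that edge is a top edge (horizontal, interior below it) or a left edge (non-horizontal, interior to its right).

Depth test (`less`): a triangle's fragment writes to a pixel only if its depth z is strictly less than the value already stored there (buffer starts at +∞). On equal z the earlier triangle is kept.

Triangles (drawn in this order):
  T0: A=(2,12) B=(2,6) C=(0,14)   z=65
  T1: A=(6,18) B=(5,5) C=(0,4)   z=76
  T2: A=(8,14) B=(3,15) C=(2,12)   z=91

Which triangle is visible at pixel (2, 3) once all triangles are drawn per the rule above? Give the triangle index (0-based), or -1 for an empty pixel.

T0:
  2·area = 12  (B↔C swapped to make it positive)
  edge (2, 12)→(0, 14): d=(-2,2) right/bottom  bias=-1
  edge (0, 14)→(2, 6): d=(2,-8) top-left  bias=+0
  edge (2, 6)→(2, 12): d=(0,6) right/bottom  bias=-1
    (3,3)@(7, 7): e=[0,42,-30] → ·  [on edge]
    (2,4)@(5, 9): e=[0,30,-18] → ·  [on edge]
    (0,5)@(1, 11): e=[4,2,6] → #
    (1,5)@(3, 11): e=[0,18,-6] → ·  [on edge]
    (0,6)@(1, 13): e=[0,6,6] → ·  [on edge]
  covered (1 px):
    · · · ·
    · · · ·
    · · · ·
    · · · ·
    · · · ·
    # · · ·
    · · · ·
    · · · ·
    · · · ·
    · · · ·
    · · · ·
T1:
  2·area = 64  (B↔C swapped to make it positive)
  edge (6, 18)→(0, 4): d=(-6,-14) top-left  bias=+0
  edge (0, 4)→(5, 5): d=(5,1) right/bottom  bias=-1
  edge (5, 5)→(6, 18): d=(1,13) right/bottom  bias=-1
    (0,2)@(1, 5): e=[8,4,52] → #
    (1,2)@(3, 5): e=[36,2,26] → #
    (2,2)@(5, 5): e=[64,0,0] → ·  [on edge]
    (0,3)@(1, 7): e=[-4,14,54] → ·
    (1,3)@(3, 7): e=[24,12,28] → #
    (2,3)@(5, 7): e=[52,10,2] → #
    (3,3)@(7, 7): e=[80,8,-24] → ·
    (1,4)@(3, 9): e=[12,22,30] → #
    (3,4)@(7, 9): e=[68,18,-22] → ·
    (1,5)@(3, 11): e=[0,32,32] → #  [on edge]
    (3,5)@(7, 11): e=[56,28,-20] → ·
    (1,6)@(3, 13): e=[-12,42,34] → ·
  covered (10 px):
    · · · ·
    · · · ·
    # # · ·
    · # # ·
    · # # ·
    · # # ·
    · · # ·
    · · # ·
    · · · ·
    · · · ·
    · · · ·
T2:
  2·area = 16
  edge (8, 14)→(3, 15): d=(-5,1) right/bottom  bias=-1
  edge (3, 15)→(2, 12): d=(-1,-3) top-left  bias=+0
  edge (2, 12)→(8, 14): d=(6,2) right/bottom  bias=-1
    (0,4)@(1, 9): e=[32,0,-16] → ·  [on edge]
    (1,6)@(3, 13): e=[10,2,4] → #
    (2,6)@(5, 13): e=[8,8,0] → ·  [on edge]
    (1,7)@(3, 15): e=[0,0,16] → ·  [on edge]
    (2,10)@(5, 21): e=[-32,0,48] → ·  [on edge]
  covered (1 px):
    · · · ·
    · · · ·
    · · · ·
    · · · ·
    · · · ·
    · · · ·
    · # · ·
    · · · ·
    · · · ·
    · · · ·
    · · · ·

Z-buffer (winner per pixel, '.' = empty):
  . . . .
  . . . .
  1 1 . .
  . 1 1 .
  . 1 1 .
  0 1 1 .
  . 2 1 .
  . . 1 .
  . . . .
  . . . .
  . . . .

Final: 1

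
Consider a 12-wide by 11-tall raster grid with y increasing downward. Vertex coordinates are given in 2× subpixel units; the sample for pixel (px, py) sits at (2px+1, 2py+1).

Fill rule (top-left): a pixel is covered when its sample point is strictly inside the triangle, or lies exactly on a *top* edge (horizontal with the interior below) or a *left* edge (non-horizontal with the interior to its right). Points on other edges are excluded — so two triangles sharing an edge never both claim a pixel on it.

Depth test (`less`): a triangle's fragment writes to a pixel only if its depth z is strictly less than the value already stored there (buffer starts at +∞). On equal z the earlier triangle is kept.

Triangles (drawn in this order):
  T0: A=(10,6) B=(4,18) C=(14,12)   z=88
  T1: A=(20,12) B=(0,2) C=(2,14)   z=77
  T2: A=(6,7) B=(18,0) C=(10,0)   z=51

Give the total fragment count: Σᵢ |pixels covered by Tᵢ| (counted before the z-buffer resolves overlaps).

T0:
  2·area = 84  (B↔C swapped to make it positive)
  edge (10, 6)→(14, 12): d=(4,6) right/bottom  bias=-1
  edge (14, 12)→(4, 18): d=(-10,6) right/bottom  bias=-1
  edge (4, 18)→(10, 6): d=(6,-12) top-left  bias=+0
    (4,4)@(9, 9): e=[18,60,6] → #
    (5,4)@(11, 9): e=[6,48,30] → #
    (6,4)@(13, 9): e=[-6,36,54] → ·
    (9,4)@(19, 9): e=[-42,0,126] → ·  [on edge]
    (4,5)@(9, 11): e=[26,40,18] → #
    (6,5)@(13, 11): e=[2,16,66] → #
    (7,5)@(15, 11): e=[-10,4,90] → ·
    (3,6)@(7, 13): e=[46,32,6] → #
    (6,6)@(13, 13): e=[10,-4,78] → ·
    (3,7)@(7, 15): e=[54,12,18] → #
    (4,7)@(9, 15): e=[42,0,42] → ·  [on edge]
    (5,7)@(11, 15): e=[30,-12,66] → ·
  covered (10 px):
    · · · · · · · · · · · ·
    · · · · · · · · · · · ·
    · · · · · · · · · · · ·
    · · · · · · · · · · · ·
    · · · · # # · · · · · ·
    · · · · # # # · · · · ·
    · · · # # # · · · · · ·
    · · · # · · · · · · · ·
    · · # · · · · · · · · ·
    · · · · · · · · · · · ·
    · · · · · · · · · · · ·
T1:
  2·area = 220  (B↔C swapped to make it positive)
  edge (20, 12)→(2, 14): d=(-18,2) right/bottom  bias=-1
  edge (2, 14)→(0, 2): d=(-2,-12) top-left  bias=+0
  edge (0, 2)→(20, 12): d=(20,10) right/bottom  bias=-1
    (0,1)@(1, 3): e=[200,10,10] → #
    (1,1)@(3, 3): e=[196,34,-10] → ·
    (0,2)@(1, 5): e=[164,6,50] → #
    (1,2)@(3, 5): e=[160,30,30] → #
    (2,2)@(5, 5): e=[156,54,10] → #
    (3,2)@(7, 5): e=[152,78,-10] → ·
    (0,3)@(1, 7): e=[128,2,90] → #
    (3,3)@(7, 7): e=[116,74,30] → #
    (4,3)@(9, 7): e=[112,98,10] → #
    (5,3)@(11, 7): e=[108,122,-10] → ·
    (0,4)@(1, 9): e=[92,-2,130] → ·
    (1,4)@(3, 9): e=[88,22,110] → #
    (5,6)@(11, 13): e=[0,110,110] → ·  [on edge]
  covered (27 px):
    · · · · · · · · · · · ·
    # · · · · · · · · · · ·
    # # # · · · · · · · · ·
    # # # # # · · · · · · ·
    · # # # # # # · · · · ·
    · # # # # # # # # · · ·
    · # # # # · · · · · · ·
    · · · · · · · · · · · ·
    · · · · · · · · · · · ·
    · · · · · · · · · · · ·
    · · · · · · · · · · · ·
T2:
  2·area = 56  (B↔C swapped to make it positive)
  edge (6, 7)→(10, 0): d=(4,-7) top-left  bias=+0
  edge (10, 0)→(18, 0): d=(8,0) top-left  bias=+0
  edge (18, 0)→(6, 7): d=(-12,7) right/bottom  bias=-1
    (5,0)@(11, 1): e=[11,8,37] → #
    (6,0)@(13, 1): e=[25,8,23] → #
    (7,0)@(15, 1): e=[39,8,9] → #
    (8,0)@(17, 1): e=[53,8,-5] → ·
    (4,1)@(9, 3): e=[5,24,27] → #
    (6,1)@(13, 3): e=[33,24,-1] → ·
    (7,1)@(15, 3): e=[47,24,-15] → ·
    (4,2)@(9, 5): e=[13,40,3] → #
    (5,2)@(11, 5): e=[27,40,-11] → ·
    (4,3)@(9, 7): e=[21,56,-21] → ·
  covered (6 px):
    · · · · · # # # · · · ·
    · · · · # # · · · · · ·
    · · · · # · · · · · · ·
    · · · · · · · · · · · ·
    · · · · · · · · · · · ·
    · · · · · · · · · · · ·
    · · · · · · · · · · · ·
    · · · · · · · · · · · ·
    · · · · · · · · · · · ·
    · · · · · · · · · · · ·
    · · · · · · · · · · · ·

Answer: 43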